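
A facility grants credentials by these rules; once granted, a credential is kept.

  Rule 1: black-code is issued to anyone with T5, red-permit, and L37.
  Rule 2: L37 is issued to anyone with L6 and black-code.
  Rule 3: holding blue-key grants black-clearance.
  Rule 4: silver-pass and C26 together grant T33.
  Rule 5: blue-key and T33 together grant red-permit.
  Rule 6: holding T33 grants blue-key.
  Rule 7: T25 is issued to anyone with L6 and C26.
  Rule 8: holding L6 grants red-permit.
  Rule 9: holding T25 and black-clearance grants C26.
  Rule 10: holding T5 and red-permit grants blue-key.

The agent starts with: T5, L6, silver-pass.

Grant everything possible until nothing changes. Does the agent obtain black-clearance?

Yes

Holding L6 grants red-permit (Rule 8).
Holding T5 and red-permit grants blue-key (Rule 10).
Holding blue-key grants black-clearance (Rule 3).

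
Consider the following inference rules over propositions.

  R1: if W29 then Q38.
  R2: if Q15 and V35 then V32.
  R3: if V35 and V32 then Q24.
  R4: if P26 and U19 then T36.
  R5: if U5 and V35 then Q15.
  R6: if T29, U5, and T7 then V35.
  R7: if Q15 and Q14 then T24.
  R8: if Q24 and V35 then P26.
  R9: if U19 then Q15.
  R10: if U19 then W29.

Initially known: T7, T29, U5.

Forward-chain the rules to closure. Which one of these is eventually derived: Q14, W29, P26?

P26

T29, U5, and T7 hold, so V35 follows (R6).
U5 and V35 hold, so Q15 follows (R5).
From Q15 and V35, R2 gives V32.
V35 and V32 hold, so Q24 follows (R3).
Q24 and V35 hold, so P26 follows (R8).
No rule produces Q14, and it is not given. W29 would need U19 (R10), but U19 is never established.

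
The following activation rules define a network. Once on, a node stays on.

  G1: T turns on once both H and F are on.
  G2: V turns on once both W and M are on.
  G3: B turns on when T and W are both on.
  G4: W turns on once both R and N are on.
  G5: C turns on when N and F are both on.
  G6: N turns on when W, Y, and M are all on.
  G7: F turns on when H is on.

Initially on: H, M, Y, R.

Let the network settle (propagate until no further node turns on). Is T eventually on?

Yes

H is on, so F turns on (G7).
H and F are on, so T turns on (G1).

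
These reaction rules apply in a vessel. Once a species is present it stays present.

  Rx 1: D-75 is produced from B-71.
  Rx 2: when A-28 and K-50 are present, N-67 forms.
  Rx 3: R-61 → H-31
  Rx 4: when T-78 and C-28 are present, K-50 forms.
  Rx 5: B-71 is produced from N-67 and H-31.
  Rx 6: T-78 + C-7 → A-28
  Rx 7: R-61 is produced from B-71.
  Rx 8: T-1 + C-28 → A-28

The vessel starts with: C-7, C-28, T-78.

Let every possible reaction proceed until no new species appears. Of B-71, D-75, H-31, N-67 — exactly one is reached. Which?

T-78 and C-7 present → A-28 forms (Rx 6).
T-78 and C-28 present → K-50 forms (Rx 4).
A-28 and K-50 present → N-67 forms (Rx 2).
H-31 would need R-61 (Rx 3), but R-61 never forms. B-71 would need N-67 and H-31 (Rx 5), but H-31 never forms. D-75 would need B-71 (Rx 1), but B-71 never forms.

N-67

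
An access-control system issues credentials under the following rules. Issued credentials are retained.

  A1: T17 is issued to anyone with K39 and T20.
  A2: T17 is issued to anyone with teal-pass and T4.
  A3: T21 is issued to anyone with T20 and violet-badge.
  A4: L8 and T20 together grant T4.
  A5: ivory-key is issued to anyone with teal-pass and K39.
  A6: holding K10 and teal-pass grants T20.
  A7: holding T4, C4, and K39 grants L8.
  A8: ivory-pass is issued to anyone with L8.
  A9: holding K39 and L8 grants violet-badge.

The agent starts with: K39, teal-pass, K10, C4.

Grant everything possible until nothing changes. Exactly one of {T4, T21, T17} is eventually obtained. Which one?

T17

Holding K10 and teal-pass grants T20 (A6).
Holding K39 and T20 grants T17 (A1).
T21 would need T20 and violet-badge (A3), but violet-badge is never granted. T4 would need L8 and T20 (A4), but L8 is never granted.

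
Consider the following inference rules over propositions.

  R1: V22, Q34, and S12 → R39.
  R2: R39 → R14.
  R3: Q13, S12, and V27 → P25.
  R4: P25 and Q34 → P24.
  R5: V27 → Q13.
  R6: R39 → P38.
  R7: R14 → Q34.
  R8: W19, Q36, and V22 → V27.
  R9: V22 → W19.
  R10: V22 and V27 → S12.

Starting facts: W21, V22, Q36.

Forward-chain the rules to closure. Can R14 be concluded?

R14 would need R39 (R2), but R39 is never established.

No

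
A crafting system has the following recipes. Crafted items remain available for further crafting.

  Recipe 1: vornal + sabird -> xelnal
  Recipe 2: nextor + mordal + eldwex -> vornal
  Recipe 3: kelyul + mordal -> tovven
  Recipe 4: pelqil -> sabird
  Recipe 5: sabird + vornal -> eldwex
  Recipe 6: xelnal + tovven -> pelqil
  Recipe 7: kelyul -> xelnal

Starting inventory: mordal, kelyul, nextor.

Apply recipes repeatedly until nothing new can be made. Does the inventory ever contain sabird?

kelyul + mordal -> tovven (Recipe 3).
Using Recipe 7, kelyul makes xelnal.
Using Recipe 6, xelnal and tovven make pelqil.
pelqil -> sabird (Recipe 4).

Yes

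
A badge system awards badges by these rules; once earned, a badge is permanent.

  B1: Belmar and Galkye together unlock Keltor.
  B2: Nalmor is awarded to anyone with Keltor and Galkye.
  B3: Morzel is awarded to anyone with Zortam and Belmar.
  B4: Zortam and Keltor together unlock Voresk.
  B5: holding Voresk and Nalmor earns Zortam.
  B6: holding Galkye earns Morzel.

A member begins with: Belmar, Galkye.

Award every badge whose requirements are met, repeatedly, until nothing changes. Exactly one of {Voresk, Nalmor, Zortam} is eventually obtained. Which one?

With Belmar and Galkye, Keltor is earned (B1).
With Keltor and Galkye, Nalmor is earned (B2).
Voresk would need Zortam and Keltor (B4), but Zortam is never earned. Zortam would need Voresk and Nalmor (B5), but Voresk is never earned.

Nalmor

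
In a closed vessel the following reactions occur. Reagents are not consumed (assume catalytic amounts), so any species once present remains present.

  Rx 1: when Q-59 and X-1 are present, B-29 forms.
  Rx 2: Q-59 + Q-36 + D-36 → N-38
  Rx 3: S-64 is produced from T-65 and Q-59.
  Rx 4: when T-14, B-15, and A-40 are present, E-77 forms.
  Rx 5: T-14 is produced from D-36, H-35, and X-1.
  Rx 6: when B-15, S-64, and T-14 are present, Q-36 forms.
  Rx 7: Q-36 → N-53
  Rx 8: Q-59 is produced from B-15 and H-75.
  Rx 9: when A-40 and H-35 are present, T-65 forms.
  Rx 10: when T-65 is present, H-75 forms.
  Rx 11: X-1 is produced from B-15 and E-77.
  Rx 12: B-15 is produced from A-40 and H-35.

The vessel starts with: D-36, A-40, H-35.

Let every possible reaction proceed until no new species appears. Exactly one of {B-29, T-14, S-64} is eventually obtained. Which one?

S-64

A-40 and H-35 present → B-15 forms (Rx 12).
A-40 and H-35 present → T-65 forms (Rx 9).
T-65 present → H-75 forms (Rx 10).
B-15 and H-75 present → Q-59 forms (Rx 8).
T-65 and Q-59 present → S-64 forms (Rx 3).
B-29 would need Q-59 and X-1 (Rx 1), but X-1 never forms. T-14 would need D-36, H-35, and X-1 (Rx 5), but X-1 never forms.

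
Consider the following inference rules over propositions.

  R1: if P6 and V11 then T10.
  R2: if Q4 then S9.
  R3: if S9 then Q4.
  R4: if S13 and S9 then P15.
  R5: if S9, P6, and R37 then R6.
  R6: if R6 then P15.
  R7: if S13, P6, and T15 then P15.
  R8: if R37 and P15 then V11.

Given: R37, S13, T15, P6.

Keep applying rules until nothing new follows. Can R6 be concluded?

R6 would need S9, P6, and R37 (R5), but S9 is never established.

No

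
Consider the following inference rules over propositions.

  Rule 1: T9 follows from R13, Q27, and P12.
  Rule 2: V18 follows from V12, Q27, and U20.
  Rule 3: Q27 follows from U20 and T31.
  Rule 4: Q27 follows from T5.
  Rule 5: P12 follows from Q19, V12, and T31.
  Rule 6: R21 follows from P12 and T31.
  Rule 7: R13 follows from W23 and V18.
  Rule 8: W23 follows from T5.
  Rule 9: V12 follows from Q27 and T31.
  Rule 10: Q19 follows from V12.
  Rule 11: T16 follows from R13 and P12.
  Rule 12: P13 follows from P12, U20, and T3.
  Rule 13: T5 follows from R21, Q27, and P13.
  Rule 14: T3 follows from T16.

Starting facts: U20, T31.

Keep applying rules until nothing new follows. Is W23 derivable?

No

W23 would need T5 (Rule 8), but T5 is never established.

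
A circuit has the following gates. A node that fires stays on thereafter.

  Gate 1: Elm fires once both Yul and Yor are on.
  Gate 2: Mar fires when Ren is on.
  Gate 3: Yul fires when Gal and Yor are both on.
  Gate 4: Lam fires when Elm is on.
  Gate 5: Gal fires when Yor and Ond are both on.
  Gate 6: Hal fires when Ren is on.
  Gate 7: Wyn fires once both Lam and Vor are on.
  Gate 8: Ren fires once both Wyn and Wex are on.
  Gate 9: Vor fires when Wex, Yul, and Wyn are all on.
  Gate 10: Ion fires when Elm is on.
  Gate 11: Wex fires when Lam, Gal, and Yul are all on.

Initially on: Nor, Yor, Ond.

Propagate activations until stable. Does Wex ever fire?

Yes

Gate 5: Yor and Ond on → Gal on.
Gate 3: Gal and Yor on → Yul on.
Yul and Yor are on, so Elm fires (Gate 1).
Elm is on, so Lam fires (Gate 4).
Gate 11: Lam, Gal, and Yul on → Wex on.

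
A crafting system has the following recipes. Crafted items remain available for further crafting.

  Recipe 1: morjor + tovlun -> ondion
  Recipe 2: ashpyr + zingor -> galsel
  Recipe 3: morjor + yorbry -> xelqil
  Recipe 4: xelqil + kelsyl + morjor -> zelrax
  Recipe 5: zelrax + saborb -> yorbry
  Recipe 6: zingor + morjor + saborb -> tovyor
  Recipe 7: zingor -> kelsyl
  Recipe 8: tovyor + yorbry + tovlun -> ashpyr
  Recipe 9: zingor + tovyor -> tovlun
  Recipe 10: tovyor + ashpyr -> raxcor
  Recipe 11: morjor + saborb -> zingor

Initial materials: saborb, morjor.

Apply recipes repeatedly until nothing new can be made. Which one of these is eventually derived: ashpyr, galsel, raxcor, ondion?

Using Recipe 11, morjor and saborb make zingor.
zingor + morjor + saborb -> tovyor (Recipe 6).
zingor + tovyor -> tovlun (Recipe 9).
morjor + tovlun -> ondion (Recipe 1).
galsel would need ashpyr and zingor (Recipe 2), but ashpyr is never obtained. raxcor would need tovyor and ashpyr (Recipe 10), but ashpyr is never obtained. ashpyr would need tovyor, yorbry, and tovlun (Recipe 8), but yorbry is never obtained.

ondion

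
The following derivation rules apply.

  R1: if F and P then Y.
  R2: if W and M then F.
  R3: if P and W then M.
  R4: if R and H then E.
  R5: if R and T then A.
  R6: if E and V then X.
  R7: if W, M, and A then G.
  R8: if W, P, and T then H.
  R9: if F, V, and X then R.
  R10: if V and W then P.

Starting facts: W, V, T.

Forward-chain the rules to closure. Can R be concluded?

R would need F, V, and X (R9), but X is never established.

No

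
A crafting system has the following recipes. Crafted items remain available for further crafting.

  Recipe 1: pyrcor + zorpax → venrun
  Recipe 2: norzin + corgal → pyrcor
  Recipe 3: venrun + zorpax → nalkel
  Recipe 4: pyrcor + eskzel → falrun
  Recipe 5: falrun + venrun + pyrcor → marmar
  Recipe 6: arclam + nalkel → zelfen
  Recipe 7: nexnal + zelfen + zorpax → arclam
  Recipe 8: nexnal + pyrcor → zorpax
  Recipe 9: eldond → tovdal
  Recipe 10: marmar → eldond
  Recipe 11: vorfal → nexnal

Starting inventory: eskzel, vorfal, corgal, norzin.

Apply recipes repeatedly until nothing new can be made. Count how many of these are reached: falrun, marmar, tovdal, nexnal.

Using Recipe 2, norzin and corgal make pyrcor.
Using Recipe 11, vorfal makes nexnal.
nexnal + pyrcor → zorpax (Recipe 8).
pyrcor + eskzel → falrun (Recipe 4).
pyrcor + zorpax → venrun (Recipe 1).
falrun + venrun + pyrcor → marmar (Recipe 5).
Using Recipe 10, marmar makes eldond.
eldond → tovdal (Recipe 9).
falrun: reached.
marmar: reached.
tovdal: reached.
nexnal: reached.
All 4 are reached.

4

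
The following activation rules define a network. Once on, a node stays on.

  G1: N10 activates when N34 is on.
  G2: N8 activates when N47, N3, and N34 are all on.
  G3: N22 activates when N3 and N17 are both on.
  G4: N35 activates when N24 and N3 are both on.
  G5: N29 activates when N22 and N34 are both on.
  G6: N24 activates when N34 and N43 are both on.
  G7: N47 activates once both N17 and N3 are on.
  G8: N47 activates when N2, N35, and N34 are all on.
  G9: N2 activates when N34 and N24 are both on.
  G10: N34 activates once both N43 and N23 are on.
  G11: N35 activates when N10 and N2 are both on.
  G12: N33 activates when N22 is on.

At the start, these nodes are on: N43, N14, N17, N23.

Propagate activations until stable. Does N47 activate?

Yes

N43 and N23 are on, so N34 activates (G10).
N34 and N43 are on, so N24 activates (G6).
G1: N34 on → N10 on.
G9: N34 and N24 on → N2 on.
N10 and N2 are on, so N35 activates (G11).
N2, N35, and N34 are on, so N47 activates (G8).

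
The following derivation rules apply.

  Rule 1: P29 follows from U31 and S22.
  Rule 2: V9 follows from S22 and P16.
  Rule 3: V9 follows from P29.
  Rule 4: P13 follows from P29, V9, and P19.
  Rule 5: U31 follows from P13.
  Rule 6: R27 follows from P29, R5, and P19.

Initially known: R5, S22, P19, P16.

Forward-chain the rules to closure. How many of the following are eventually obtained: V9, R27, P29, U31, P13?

From S22 and P16, Rule 2 gives V9.
V9: reached.
R27 would need P29, R5, and P19 (Rule 6), but P29 is never established.
P29 would need U31 and S22 (Rule 1), but U31 is never established.
U31 would need P13 (Rule 5), but P13 is never established.
P13 would need P29, V9, and P19 (Rule 4), but P29 is never established.
Reached: V9 — 1 of the 5.

1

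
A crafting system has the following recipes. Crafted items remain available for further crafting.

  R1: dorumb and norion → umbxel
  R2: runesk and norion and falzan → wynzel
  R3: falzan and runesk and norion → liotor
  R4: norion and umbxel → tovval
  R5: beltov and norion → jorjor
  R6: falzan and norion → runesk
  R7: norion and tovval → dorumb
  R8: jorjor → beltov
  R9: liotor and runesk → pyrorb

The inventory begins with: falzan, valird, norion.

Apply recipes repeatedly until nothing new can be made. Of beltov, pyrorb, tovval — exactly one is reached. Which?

falzan and norion → runesk (R6).
falzan and runesk and norion → liotor (R3).
Using R9, liotor and runesk make pyrorb.
beltov would need jorjor (R8), but jorjor is never obtained. tovval would need norion and umbxel (R4), but umbxel is never obtained.

pyrorb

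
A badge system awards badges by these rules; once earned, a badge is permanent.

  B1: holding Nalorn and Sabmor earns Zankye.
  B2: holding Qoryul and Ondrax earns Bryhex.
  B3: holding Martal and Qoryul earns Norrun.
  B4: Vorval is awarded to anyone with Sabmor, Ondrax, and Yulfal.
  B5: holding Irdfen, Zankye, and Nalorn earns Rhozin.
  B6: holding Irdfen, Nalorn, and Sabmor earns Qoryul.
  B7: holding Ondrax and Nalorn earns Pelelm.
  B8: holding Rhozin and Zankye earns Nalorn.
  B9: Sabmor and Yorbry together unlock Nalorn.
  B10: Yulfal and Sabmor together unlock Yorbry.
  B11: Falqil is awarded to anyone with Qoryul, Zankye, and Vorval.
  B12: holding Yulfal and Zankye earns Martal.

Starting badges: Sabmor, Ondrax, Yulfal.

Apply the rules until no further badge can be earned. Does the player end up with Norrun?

Norrun would need Martal and Qoryul (B3), but Qoryul is never earned.

No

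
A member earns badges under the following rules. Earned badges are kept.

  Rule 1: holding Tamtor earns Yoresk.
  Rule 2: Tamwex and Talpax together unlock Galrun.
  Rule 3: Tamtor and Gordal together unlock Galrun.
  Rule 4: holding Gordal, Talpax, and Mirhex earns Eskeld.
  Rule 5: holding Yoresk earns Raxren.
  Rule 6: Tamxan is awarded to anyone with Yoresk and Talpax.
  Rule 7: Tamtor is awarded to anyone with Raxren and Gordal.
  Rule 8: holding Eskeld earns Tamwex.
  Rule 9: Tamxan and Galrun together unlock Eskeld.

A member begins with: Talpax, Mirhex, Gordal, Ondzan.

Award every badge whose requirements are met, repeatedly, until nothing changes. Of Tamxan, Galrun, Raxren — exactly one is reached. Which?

With Gordal, Talpax, and Mirhex, Eskeld is earned (Rule 4).
With Eskeld, Tamwex is earned (Rule 8).
With Tamwex and Talpax, Galrun is earned (Rule 2).
Tamxan would need Yoresk and Talpax (Rule 6), but Yoresk is never earned. Raxren would need Yoresk (Rule 5), but Yoresk is never earned.

Galrun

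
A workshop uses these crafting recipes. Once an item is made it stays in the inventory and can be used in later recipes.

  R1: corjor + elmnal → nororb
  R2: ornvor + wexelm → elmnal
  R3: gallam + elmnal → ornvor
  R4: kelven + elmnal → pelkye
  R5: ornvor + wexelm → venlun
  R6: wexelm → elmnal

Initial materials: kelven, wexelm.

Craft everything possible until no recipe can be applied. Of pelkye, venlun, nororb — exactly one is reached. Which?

Using R6, wexelm makes elmnal.
kelven + elmnal → pelkye (R4).
venlun would need ornvor and wexelm (R5), but ornvor is never obtained. nororb would need corjor and elmnal (R1), but corjor is never obtained.

pelkye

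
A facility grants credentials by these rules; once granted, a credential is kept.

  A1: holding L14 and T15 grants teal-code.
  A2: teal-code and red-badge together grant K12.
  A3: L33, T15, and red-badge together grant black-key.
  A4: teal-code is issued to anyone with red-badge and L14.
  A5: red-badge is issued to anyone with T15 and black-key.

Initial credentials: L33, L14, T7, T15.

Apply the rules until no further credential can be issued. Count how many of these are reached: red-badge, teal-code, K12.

1

Holding L14 and T15 grants teal-code (A1).
red-badge would need T15 and black-key (A5), but black-key is never granted.
teal-code: reached.
K12 would need teal-code and red-badge (A2), but red-badge is never granted.
Reached: teal-code — 1 of the 3.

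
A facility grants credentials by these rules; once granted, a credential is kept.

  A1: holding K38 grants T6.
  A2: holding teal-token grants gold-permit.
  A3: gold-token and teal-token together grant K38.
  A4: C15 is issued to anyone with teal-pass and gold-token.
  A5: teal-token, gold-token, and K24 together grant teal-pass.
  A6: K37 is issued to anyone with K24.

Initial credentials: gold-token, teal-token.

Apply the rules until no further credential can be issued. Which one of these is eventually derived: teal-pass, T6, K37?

Holding gold-token and teal-token grants K38 (A3).
Holding K38 grants T6 (A1).
teal-pass would need teal-token, gold-token, and K24 (A5), but K24 is never granted. K37 would need K24 (A6), but K24 is never granted.

T6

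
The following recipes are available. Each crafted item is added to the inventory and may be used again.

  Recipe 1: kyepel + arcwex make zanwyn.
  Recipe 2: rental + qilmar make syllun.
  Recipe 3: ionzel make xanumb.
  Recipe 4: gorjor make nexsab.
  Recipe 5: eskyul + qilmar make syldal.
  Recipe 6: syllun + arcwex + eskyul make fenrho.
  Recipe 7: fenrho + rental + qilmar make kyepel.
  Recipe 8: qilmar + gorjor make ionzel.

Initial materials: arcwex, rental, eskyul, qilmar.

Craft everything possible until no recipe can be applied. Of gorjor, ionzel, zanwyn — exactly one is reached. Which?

zanwyn

rental + qilmar → syllun (Recipe 2).
Using Recipe 6, syllun, arcwex, and eskyul make fenrho.
Using Recipe 7, fenrho, rental, and qilmar make kyepel.
kyepel + arcwex → zanwyn (Recipe 1).
ionzel would need qilmar and gorjor (Recipe 8), but gorjor is never obtained. No rule produces gorjor, and it is not given.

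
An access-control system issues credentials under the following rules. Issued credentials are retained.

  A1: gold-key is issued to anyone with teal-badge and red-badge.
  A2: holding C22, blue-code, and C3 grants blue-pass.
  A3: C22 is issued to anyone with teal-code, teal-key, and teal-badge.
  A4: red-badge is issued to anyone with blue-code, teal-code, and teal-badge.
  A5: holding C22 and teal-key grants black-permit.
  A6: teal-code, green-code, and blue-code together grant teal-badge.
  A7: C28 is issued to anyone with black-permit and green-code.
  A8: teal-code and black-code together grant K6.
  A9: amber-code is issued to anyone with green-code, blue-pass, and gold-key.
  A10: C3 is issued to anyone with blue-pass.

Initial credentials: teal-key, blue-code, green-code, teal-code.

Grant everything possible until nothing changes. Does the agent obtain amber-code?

amber-code would need green-code, blue-pass, and gold-key (A9), but blue-pass is never granted.

No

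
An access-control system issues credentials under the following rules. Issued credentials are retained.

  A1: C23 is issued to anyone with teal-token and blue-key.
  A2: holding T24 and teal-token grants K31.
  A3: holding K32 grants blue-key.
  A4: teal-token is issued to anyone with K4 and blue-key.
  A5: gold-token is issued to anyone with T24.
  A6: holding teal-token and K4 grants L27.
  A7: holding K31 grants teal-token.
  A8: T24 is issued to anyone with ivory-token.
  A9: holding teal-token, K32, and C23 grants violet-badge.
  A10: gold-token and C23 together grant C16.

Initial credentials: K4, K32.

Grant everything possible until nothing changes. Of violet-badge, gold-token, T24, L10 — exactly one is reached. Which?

Holding K32 grants blue-key (A3).
Holding K4 and blue-key grants teal-token (A4).
Holding teal-token and blue-key grants C23 (A1).
Holding teal-token, K32, and C23 grants violet-badge (A9).
T24 would need ivory-token (A8), but ivory-token is never granted. No rule produces L10, and it is not given. gold-token would need T24 (A5), but T24 is never granted.

violet-badge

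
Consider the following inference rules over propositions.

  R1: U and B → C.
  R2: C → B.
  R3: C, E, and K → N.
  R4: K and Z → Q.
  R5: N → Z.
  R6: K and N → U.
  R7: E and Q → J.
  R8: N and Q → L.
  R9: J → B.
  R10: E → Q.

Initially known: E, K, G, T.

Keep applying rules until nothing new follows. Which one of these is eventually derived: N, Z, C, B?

B

E holds, so Q follows (R10).
E and Q hold, so J follows (R7).
J holds, so B follows (R9).
C would need U and B (R1), but U is never established. Z would need N (R5), but N is never established. N would need C, E, and K (R3), but C is never established.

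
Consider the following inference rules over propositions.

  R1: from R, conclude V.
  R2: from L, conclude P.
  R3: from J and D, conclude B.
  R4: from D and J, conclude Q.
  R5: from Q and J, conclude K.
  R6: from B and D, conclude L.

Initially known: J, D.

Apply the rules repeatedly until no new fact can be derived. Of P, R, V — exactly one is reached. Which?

From J and D, R3 gives B.
From B and D, R6 gives L.
From L, R2 gives P.
No rule produces R, and it is not given. V would need R (R1), but R is never established.

P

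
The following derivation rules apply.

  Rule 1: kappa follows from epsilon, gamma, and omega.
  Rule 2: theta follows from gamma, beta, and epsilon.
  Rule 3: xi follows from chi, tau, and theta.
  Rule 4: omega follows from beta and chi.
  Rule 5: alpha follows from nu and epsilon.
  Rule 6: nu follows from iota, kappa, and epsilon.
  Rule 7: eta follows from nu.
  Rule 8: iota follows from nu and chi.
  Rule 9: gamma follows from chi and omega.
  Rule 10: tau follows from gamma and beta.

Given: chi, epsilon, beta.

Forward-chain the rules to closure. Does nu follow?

nu would need iota, kappa, and epsilon (Rule 6), but iota is never established.

No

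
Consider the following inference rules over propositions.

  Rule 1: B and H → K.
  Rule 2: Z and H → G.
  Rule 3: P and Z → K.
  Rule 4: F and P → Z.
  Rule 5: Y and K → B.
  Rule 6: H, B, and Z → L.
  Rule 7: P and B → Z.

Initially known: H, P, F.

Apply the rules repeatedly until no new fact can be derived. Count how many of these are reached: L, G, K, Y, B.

2

F and P hold, so Z follows (Rule 4).
From P and Z, Rule 3 gives K.
Z and H hold, so G follows (Rule 2).
L would need H, B, and Z (Rule 6), but B is never established.
G: reached.
K: reached.
No rule produces Y, and it is not given.
B would need Y and K (Rule 5), but Y is never established.
Reached: G and K — 2 of the 5.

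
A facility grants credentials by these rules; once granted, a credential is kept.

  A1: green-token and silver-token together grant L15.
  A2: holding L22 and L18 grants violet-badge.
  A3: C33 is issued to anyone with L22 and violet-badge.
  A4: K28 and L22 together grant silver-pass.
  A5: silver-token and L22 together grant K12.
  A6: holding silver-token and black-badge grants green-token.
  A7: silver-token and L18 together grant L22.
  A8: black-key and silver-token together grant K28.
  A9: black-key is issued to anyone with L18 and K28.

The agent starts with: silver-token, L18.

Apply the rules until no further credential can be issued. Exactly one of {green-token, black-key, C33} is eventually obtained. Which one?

C33

Holding silver-token and L18 grants L22 (A7).
Holding L22 and L18 grants violet-badge (A2).
Holding L22 and violet-badge grants C33 (A3).
black-key would need L18 and K28 (A9), but K28 is never granted. green-token would need silver-token and black-badge (A6), but black-badge is never granted.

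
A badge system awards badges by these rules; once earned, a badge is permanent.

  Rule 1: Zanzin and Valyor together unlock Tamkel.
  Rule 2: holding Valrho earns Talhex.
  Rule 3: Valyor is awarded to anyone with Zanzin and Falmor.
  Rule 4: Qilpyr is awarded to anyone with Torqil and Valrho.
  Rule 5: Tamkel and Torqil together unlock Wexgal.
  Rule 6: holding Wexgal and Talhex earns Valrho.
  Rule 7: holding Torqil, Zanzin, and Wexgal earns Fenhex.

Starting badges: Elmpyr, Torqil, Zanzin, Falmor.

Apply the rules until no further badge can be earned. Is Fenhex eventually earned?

Yes

With Zanzin and Falmor, Valyor is earned (Rule 3).
With Zanzin and Valyor, Tamkel is earned (Rule 1).
With Tamkel and Torqil, Wexgal is earned (Rule 5).
With Torqil, Zanzin, and Wexgal, Fenhex is earned (Rule 7).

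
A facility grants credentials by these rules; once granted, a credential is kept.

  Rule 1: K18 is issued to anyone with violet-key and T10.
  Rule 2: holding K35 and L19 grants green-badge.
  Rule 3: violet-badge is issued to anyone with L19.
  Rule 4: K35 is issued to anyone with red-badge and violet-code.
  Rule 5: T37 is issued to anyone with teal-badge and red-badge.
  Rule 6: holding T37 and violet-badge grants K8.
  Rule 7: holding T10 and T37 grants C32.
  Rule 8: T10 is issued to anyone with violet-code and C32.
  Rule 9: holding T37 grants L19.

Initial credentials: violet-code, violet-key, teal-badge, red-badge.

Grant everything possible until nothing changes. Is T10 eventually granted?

T10 would need violet-code and C32 (Rule 8), but C32 is never granted.

No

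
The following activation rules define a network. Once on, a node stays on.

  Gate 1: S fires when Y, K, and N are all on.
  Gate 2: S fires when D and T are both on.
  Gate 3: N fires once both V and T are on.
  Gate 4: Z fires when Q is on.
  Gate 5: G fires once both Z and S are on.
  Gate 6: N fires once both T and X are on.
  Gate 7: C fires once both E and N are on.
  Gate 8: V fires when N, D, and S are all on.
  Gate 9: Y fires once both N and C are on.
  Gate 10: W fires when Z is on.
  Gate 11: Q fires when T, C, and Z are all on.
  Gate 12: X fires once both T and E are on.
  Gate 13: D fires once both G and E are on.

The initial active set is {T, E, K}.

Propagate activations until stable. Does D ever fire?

No

D would need G and E (Gate 13), but G never turns on.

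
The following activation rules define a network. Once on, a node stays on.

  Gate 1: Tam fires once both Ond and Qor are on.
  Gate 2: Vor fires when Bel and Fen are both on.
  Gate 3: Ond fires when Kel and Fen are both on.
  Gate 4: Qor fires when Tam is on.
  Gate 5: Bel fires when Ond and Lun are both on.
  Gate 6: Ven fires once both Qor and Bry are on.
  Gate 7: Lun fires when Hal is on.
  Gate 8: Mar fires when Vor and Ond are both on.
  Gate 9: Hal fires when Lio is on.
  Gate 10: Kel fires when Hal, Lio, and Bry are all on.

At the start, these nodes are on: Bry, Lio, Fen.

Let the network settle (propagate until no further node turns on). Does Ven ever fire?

No

Ven would need Qor and Bry (Gate 6), but Qor never turns on.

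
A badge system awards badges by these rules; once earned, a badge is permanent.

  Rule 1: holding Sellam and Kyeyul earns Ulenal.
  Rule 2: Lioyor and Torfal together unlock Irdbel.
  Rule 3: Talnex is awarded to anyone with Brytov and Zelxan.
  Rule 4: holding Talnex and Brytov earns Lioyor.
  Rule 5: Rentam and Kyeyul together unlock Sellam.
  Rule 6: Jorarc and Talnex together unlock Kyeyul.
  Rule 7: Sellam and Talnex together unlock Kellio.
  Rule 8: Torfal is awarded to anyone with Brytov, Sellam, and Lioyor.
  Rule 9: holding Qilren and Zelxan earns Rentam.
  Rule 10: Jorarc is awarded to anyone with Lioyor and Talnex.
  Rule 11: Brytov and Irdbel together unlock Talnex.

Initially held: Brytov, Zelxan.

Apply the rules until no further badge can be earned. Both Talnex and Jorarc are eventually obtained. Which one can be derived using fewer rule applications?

Talnex: With Brytov and Zelxan, Talnex is earned (Rule 3). [1 rule application]
Jorarc: With Brytov and Zelxan, Talnex is earned (Rule 3). With Talnex and Brytov, Lioyor is earned (Rule 4). With Lioyor and Talnex, Jorarc is earned (Rule 10). [3 rule applications]
Talnex needs fewer.

Talnex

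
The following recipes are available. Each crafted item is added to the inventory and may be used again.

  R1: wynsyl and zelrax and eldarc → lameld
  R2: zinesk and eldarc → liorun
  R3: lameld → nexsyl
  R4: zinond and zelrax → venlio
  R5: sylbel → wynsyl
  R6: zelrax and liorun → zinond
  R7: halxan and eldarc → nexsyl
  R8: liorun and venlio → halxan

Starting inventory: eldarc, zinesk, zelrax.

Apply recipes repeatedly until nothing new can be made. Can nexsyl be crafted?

zinesk and eldarc → liorun (R2).
Using R6, zelrax and liorun make zinond.
zinond and zelrax → venlio (R4).
liorun and venlio → halxan (R8).
Using R7, halxan and eldarc make nexsyl.

Yes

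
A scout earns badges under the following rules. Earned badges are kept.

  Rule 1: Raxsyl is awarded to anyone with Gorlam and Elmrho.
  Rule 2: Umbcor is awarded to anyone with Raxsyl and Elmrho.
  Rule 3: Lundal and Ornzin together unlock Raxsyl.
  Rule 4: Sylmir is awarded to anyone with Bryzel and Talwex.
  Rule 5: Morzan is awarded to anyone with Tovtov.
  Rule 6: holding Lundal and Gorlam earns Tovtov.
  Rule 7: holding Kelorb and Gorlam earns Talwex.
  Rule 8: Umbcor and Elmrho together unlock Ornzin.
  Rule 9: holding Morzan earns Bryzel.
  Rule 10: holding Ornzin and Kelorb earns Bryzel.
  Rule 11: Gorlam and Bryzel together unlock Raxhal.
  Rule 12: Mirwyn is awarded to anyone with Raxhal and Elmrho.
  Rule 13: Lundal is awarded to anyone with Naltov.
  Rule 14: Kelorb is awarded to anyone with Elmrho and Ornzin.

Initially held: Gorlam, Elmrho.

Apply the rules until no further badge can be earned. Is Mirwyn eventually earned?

With Gorlam and Elmrho, Raxsyl is earned (Rule 1).
With Raxsyl and Elmrho, Umbcor is earned (Rule 2).
With Umbcor and Elmrho, Ornzin is earned (Rule 8).
With Elmrho and Ornzin, Kelorb is earned (Rule 14).
With Ornzin and Kelorb, Bryzel is earned (Rule 10).
With Gorlam and Bryzel, Raxhal is earned (Rule 11).
With Raxhal and Elmrho, Mirwyn is earned (Rule 12).

Yes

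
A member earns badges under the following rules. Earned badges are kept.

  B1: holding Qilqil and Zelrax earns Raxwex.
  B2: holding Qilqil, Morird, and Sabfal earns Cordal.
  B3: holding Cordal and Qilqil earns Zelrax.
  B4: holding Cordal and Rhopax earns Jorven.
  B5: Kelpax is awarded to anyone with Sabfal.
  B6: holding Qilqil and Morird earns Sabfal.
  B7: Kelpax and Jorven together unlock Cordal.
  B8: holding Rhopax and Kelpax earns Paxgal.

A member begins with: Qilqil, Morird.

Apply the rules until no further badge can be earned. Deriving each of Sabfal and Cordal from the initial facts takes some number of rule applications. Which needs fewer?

Sabfal: With Qilqil and Morird, Sabfal is earned (B6). [1 rule application]
Cordal: With Qilqil and Morird, Sabfal is earned (B6). With Qilqil, Morird, and Sabfal, Cordal is earned (B2). [2 rule applications]
Sabfal needs fewer.

Sabfal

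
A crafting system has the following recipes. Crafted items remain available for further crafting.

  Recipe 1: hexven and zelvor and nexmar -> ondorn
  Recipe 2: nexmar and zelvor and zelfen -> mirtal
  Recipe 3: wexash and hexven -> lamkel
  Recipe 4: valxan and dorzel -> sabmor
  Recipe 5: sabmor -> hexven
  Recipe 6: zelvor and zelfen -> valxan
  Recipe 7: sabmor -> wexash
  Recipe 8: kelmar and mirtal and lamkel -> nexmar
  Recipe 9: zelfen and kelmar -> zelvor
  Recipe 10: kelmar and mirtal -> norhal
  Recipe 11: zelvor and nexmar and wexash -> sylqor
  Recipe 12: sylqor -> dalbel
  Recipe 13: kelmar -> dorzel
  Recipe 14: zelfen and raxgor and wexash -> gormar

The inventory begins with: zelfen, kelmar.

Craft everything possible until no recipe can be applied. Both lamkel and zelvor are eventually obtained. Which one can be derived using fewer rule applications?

zelvor: Using Recipe 9, zelfen and kelmar make zelvor. [1 rule application]
lamkel: Using Recipe 13, kelmar makes dorzel. zelfen and kelmar -> zelvor (Recipe 9). zelvor and zelfen -> valxan (Recipe 6). Using Recipe 4, valxan and dorzel make sabmor. Using Recipe 5, sabmor makes hexven. sabmor -> wexash (Recipe 7). Using Recipe 3, wexash and hexven make lamkel. [7 rule applications]
zelvor needs fewer.

zelvor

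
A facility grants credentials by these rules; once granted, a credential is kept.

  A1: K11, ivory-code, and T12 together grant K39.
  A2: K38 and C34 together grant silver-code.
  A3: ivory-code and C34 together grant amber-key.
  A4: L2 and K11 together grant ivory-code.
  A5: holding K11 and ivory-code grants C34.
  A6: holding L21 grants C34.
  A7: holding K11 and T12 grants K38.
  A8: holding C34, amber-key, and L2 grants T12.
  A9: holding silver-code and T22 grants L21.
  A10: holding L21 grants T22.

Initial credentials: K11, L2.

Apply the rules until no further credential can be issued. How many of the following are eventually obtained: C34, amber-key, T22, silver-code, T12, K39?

Holding L2 and K11 grants ivory-code (A4).
Holding K11 and ivory-code grants C34 (A5).
Holding ivory-code and C34 grants amber-key (A3).
Holding C34, amber-key, and L2 grants T12 (A8).
Holding K11, ivory-code, and T12 grants K39 (A1).
Holding K11 and T12 grants K38 (A7).
Holding K38 and C34 grants silver-code (A2).
C34: reached.
amber-key: reached.
T22 would need L21 (A10), but L21 is never granted.
silver-code: reached.
T12: reached.
K39: reached.
Reached: C34, amber-key, silver-code, T12, and K39 — 5 of the 6.

5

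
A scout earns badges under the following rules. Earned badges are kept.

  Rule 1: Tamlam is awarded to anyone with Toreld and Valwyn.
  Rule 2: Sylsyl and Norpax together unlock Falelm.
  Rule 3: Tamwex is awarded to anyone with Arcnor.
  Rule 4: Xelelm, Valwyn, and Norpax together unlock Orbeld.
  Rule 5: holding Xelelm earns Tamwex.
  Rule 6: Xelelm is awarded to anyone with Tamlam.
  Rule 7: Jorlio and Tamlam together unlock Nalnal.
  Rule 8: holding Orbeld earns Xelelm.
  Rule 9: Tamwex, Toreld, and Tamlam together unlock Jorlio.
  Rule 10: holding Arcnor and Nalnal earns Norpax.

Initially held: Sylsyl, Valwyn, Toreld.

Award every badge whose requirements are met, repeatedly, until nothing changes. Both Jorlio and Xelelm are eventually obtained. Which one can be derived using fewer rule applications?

Xelelm

Xelelm: With Toreld and Valwyn, Tamlam is earned (Rule 1). With Tamlam, Xelelm is earned (Rule 6). [2 rule applications]
Jorlio: With Toreld and Valwyn, Tamlam is earned (Rule 1). With Tamlam, Xelelm is earned (Rule 6). With Xelelm, Tamwex is earned (Rule 5). With Tamwex, Toreld, and Tamlam, Jorlio is earned (Rule 9). [4 rule applications]
Xelelm needs fewer.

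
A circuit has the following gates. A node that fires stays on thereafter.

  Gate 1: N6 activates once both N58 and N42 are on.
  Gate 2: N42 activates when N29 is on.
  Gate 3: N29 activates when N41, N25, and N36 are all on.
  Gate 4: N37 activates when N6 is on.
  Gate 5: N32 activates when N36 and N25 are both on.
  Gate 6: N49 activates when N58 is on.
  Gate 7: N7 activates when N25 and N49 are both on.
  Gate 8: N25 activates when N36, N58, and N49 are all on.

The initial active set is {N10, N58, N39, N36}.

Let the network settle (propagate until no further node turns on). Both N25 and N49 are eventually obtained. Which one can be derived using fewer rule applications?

N49

N49: Gate 6: N58 on → N49 on. [1 rule application]
N25: N58 is on, so N49 activates (Gate 6). Gate 8: N36, N58, and N49 on → N25 on. [2 rule applications]
N49 needs fewer.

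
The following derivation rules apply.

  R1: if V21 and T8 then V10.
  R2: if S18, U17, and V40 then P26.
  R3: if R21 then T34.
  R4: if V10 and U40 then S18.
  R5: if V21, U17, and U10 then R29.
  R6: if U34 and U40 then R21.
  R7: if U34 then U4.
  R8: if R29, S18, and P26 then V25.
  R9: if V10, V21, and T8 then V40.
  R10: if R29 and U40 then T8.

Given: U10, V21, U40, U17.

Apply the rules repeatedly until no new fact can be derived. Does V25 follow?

From V21, U17, and U10, R5 gives R29.
From R29 and U40, R10 gives T8.
V21 and T8 hold, so V10 follows (R1).
V10 and U40 hold, so S18 follows (R4).
From V10, V21, and T8, R9 gives V40.
From S18, U17, and V40, R2 gives P26.
R29, S18, and P26 hold, so V25 follows (R8).

Yes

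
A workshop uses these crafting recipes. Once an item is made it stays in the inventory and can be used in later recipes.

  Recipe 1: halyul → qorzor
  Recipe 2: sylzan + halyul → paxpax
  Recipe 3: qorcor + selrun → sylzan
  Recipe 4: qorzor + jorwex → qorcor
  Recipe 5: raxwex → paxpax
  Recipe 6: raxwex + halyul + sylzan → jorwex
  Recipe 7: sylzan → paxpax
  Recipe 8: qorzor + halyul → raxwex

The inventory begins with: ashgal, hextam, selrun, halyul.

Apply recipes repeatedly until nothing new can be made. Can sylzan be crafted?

No

sylzan would need qorcor and selrun (Recipe 3), but qorcor is never obtained.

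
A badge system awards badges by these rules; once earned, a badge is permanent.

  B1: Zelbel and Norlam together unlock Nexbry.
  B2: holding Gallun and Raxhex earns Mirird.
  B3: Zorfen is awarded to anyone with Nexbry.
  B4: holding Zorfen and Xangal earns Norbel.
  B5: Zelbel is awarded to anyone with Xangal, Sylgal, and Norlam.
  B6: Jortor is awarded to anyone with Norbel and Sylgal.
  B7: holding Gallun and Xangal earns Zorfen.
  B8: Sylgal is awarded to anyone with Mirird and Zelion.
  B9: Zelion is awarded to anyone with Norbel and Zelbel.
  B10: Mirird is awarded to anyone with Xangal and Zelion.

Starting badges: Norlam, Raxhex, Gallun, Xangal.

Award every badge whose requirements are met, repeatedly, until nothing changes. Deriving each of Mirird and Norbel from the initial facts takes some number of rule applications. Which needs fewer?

Mirird: With Gallun and Raxhex, Mirird is earned (B2). [1 rule application]
Norbel: With Gallun and Xangal, Zorfen is earned (B7). With Zorfen and Xangal, Norbel is earned (B4). [2 rule applications]
Mirird needs fewer.

Mirird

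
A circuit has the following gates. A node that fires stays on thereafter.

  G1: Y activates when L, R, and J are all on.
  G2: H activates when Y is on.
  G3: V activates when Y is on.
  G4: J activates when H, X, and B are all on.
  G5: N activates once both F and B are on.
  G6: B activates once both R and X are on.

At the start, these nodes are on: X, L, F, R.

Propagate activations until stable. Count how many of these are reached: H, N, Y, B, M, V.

2

R and X are on, so B activates (G6).
F and B are on, so N activates (G5).
H would need Y (G2), but Y never turns on.
N: reached.
Y would need L, R, and J (G1), but J never turns on.
B: reached.
No rule produces M, and it is not given.
V would need Y (G3), but Y never turns on.
Reached: N and B — 2 of the 6.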